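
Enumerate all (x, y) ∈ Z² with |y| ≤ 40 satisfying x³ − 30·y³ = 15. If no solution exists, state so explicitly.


The equation is x³ - 30y³ = 15. For fixed y, x³ = 30·y³ + 15, so a solution requires the RHS to be a perfect cube.
Strategy: iterate y from -40 to 40, compute RHS = 30·y³ + 15, and check whether it is a (positive or negative) perfect cube.
Check small values of y:
  y = 0: RHS = 15 is not a perfect cube.
  y = 1: RHS = 45 is not a perfect cube.
  y = -1: RHS = -15 is not a perfect cube.
  y = 2: RHS = 255 is not a perfect cube.
  y = -2: RHS = -225 is not a perfect cube.
  y = 3: RHS = 825 is not a perfect cube.
  y = -3: RHS = -795 is not a perfect cube.
Continuing the search up to |y| = 40 finds no solutions either.
No (x, y) in the scanned range satisfies the equation.

No integer solutions with |y| ≤ 40.


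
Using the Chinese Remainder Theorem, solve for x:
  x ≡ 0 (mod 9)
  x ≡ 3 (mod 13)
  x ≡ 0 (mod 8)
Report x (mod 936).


Moduli 9, 13, 8 are pairwise coprime; by CRT there is a unique solution modulo M = 9 · 13 · 8 = 936.
Solve pairwise, accumulating the modulus:
  Start with x ≡ 0 (mod 9).
  Combine with x ≡ 3 (mod 13): since gcd(9, 13) = 1, we get a unique residue mod 117.
    Write x = 0 + 9·t and substitute into x ≡ 3 (mod 13): 9·t ≡ 3 − 0 = 3 (mod 13).
    The inverse of 9 mod 13 is 3 (since 9·3 = 27 = 2·13 + 1), so t ≡ 3·3 = 9 ≡ 9 (mod 13).
    Then x = 0 + 9·9 = 81, valid modulo lcm(9, 13) = 117: x ≡ 81 (mod 117).
  Combine with x ≡ 0 (mod 8): since gcd(117, 8) = 1, we get a unique residue mod 936.
    Write x = 81 + 117·t and substitute into x ≡ 0 (mod 8): 117·t ≡ 0 − 81 = -81 (mod 8).
    Reduce coefficients mod 8: 5·t ≡ 7 (mod 8).
    The inverse of 5 mod 8 is 5 (since 5·5 = 25 = 3·8 + 1), so t ≡ 5·7 = 35 ≡ 3 (mod 8).
    Then x = 81 + 117·3 = 432, valid modulo lcm(117, 8) = 936: x ≡ 432 (mod 936).
Verify: 432 mod 9 = 0 ✓, 432 mod 13 = 3 ✓, 432 mod 8 = 0 ✓.

x ≡ 432 (mod 936).


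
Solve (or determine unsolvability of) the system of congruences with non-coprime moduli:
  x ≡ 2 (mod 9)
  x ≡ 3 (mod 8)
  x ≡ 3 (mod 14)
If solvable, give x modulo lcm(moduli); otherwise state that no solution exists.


Moduli 9, 8, 14 are not pairwise coprime, so CRT works modulo lcm(m_i) when all pairwise compatibility conditions hold.
Pairwise compatibility: gcd(m_i, m_j) must divide a_i - a_j for every pair.
Merge one congruence at a time:
  Start: x ≡ 2 (mod 9).
  Combine with x ≡ 3 (mod 8): gcd(9, 8) = 1; 3 - 2 = 1, which IS divisible by 1, so compatible.
    Write x = 2 + 9·t and substitute into x ≡ 3 (mod 8): 9·t ≡ 3 − 2 = 1 (mod 8).
    Reduce coefficients mod 8: 1·t ≡ 1 (mod 8).
    So t ≡ 1 (mod 8).
    Then x = 2 + 9·1 = 11, valid modulo lcm(9, 8) = 72: x ≡ 11 (mod 72).
  Combine with x ≡ 3 (mod 14): gcd(72, 14) = 2; 3 - 11 = -8, which IS divisible by 2, so compatible.
    Write x = 11 + 72·t and substitute into x ≡ 3 (mod 14): 72·t ≡ 3 − 11 = -8 (mod 14).
    Divide the congruence (and modulus) by g = 2: 36·t ≡ -4 (mod 7).
    Reduce coefficients mod 7: 1·t ≡ 3 (mod 7).
    So t ≡ 3 (mod 7).
    Then x = 11 + 72·3 = 227, valid modulo lcm(72, 14) = 504: x ≡ 227 (mod 504).
Verify: 227 mod 9 = 2, 227 mod 8 = 3, 227 mod 14 = 3.

x ≡ 227 (mod 504).


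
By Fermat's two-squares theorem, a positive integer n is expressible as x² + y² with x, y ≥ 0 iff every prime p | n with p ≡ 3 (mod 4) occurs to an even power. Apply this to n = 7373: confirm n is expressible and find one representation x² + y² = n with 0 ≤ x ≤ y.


Step 1: Factor n = 7373 = 73 · 101.
Step 2: Check the mod-4 condition on each prime factor: 73 ≡ 1 (mod 4), exponent 1; 101 ≡ 1 (mod 4), exponent 1.
All primes ≡ 3 (mod 4) appear to even exponent (or don't appear), so by the two-squares theorem n IS expressible as a sum of two squares.
Step 3: Build a representation. Here n = 73 · 101 is a product of primes ≡ 1 (mod 4). Each prime p ≡ 1 (mod 4) is itself a sum of two squares; find a² by testing p − a² for a perfect square:
  73: 73 − 1² = 72, 73 − 2² = 69, 73 − 3² = 64 = 8² ⇒ 73 = 3² + 8².
  101: 101 − 1² = 100 = 10² ⇒ 101 = 1² + 10².
  Combine using the Brahmagupta–Fibonacci identity (a² + b²)(c² + d²) = (ac − bd)² + (ad + bc)² = (ac + bd)² + (ad − bc)²:
  73 · 101 = 7373: from (3² + 8²)(1² + 10²), take (3·1 − 8·10, 3·10 + 8·1) = (3 − 80, 30 + 8) = (-77, 38); dropping signs (only squares matter) gives (77, 38); check 77² + 38² = 5929 + 1444 = 7373 ✓.
Step 4: Order so x ≤ y and verify: 38² + 77² = 1444 + 5929 = 7373 = n. ✓

n = 7373 = 38² + 77² (one valid representation with x ≤ y).


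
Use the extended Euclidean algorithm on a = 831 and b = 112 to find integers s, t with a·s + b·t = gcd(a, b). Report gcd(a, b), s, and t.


Euclidean algorithm on (831, 112) — divide until remainder is 0:
  831 = 7 · 112 + 47
  112 = 2 · 47 + 18
  47 = 2 · 18 + 11
  18 = 1 · 11 + 7
  11 = 1 · 7 + 4
  7 = 1 · 4 + 3
  4 = 1 · 3 + 1
  3 = 3 · 1 + 0
gcd(831, 112) = 1.
Track Bezout coefficients alongside the remainders: start with r₀ = 831 = a·1 + b·0 (s = 1, t = 0) and r₁ = 112 = a·0 + b·1 (s = 0, t = 1); each new remainder r_{k+1} = r_{k-1} − q_k·r_k inherits s_{k+1} = s_{k-1} − q_k·s_k, t_{k+1} = t_{k-1} − q_k·t_k, so r_k = a·s_k + b·t_k at every step:
  q = 7: r = 47, s = 1 − 7·0 = 1, t = 0 − 7·1 = -7  (check: 831·1 + 112·(-7) = 47)
  q = 2: r = 18, s = 0 − 2·1 = -2, t = 1 − 2·(-7) = 15  (check: 831·(-2) + 112·15 = 18)
  q = 2: r = 11, s = 1 − 2·(-2) = 5, t = -7 − 2·15 = -37  (check: 831·5 + 112·(-37) = 11)
  q = 1: r = 7, s = -2 − 1·5 = -7, t = 15 − 1·(-37) = 52  (check: 831·(-7) + 112·52 = 7)
  q = 1: r = 4, s = 5 − 1·(-7) = 12, t = -37 − 1·52 = -89  (check: 831·12 + 112·(-89) = 4)
  q = 1: r = 3, s = -7 − 1·12 = -19, t = 52 − 1·(-89) = 141  (check: 831·(-19) + 112·141 = 3)
  q = 1: r = 1, s = 12 − 1·(-19) = 31, t = -89 − 1·141 = -230  (check: 831·31 + 112·(-230) = 1)
The row with r = 1 (the gcd) gives the Bezout coefficients s = 31, t = -230.
Result: 831 · (31) + 112 · (-230) = 1.

gcd(831, 112) = 1; s = 31, t = -230 (check: 831·31 + 112·(-230) = 1).


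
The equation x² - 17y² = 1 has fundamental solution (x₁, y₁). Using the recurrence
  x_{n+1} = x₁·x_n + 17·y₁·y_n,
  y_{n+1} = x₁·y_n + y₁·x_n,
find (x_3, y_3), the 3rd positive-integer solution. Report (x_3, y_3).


Step 1: Find the fundamental solution (x₁, y₁) of x² - 17y² = 1.
  Expand √17 as a continued fraction. a₀ = ⌊√17⌋ = 4; iterate m_{k+1} = d_k·a_k − m_k, d_{k+1} = (17 − m_{k+1}²)/d_k, a_{k+1} = ⌊(a₀ + m_{k+1})/d_{k+1}⌋ (starting m₀ = 0, d₀ = 1), with convergents p_k = a_k·p_{k-1} + p_{k-2}, q_k = a_k·q_{k-1} + q_{k-2} (p₋₁ = 1, q₋₁ = 0):
  k = 0: a₀ = 4; p₀/q₀ = 4/1; p₀² − 17·q₀² = 16 − 17 = -1.
  k = 1: m = 4, d = 1, a = ⌊(4 + 4)/1⌋ = 8; p/q = (8·4 + 1)/(8·1 + 0) = 33/8; p² − 17·q² = 1089 − 1088 = 1.
  The first convergent with p² − 17·q² = 1 gives the fundamental solution (x₁, y₁) = (33, 8).
Step 2: Apply the recurrence (x_{n+1}, y_{n+1}) = (x₁x_n + 17y₁y_n, x₁y_n + y₁x_n) repeatedly.
  From (x_1, y_1) = (33, 8): x_2 = 33·33 + 17·8·8 = 2177; y_2 = 33·8 + 8·33 = 528.
  From (x_2, y_2) = (2177, 528): x_3 = 33·2177 + 17·8·528 = 143649; y_3 = 33·528 + 8·2177 = 34840.
Step 3: Verify x_3² - 17·y_3² = 20635035201 - 20635035200 = 1 (should be 1). ✓

(x_1, y_1) = (33, 8); (x_3, y_3) = (143649, 34840).


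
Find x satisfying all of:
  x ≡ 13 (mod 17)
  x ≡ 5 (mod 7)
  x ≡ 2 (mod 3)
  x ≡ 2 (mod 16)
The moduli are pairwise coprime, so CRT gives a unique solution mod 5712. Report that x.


Product of moduli M = 17 · 7 · 3 · 16 = 5712.
Merge one congruence at a time:
  Start: x ≡ 13 (mod 17).
  Combine with x ≡ 5 (mod 7); new modulus lcm = 119.
    Write x = 13 + 17·t and substitute into x ≡ 5 (mod 7): 17·t ≡ 5 − 13 = -8 (mod 7).
    Reduce coefficients mod 7: 3·t ≡ 6 (mod 7).
    The inverse of 3 mod 7 is 5 (since 3·5 = 15 = 2·7 + 1), so t ≡ 5·6 = 30 ≡ 2 (mod 7).
    Then x = 13 + 17·2 = 47, valid modulo lcm(17, 7) = 119: x ≡ 47 (mod 119).
  Combine with x ≡ 2 (mod 3); new modulus lcm = 357.
    Write x = 47 + 119·t and substitute into x ≡ 2 (mod 3): 119·t ≡ 2 − 47 = -45 (mod 3).
    Reduce coefficients mod 3: 2·t ≡ 0 (mod 3).
    The inverse of 2 mod 3 is 2 (since 2·2 = 4 = 1·3 + 1), so t ≡ 2·0 = 0 ≡ 0 (mod 3).
    Then x = 47 + 119·0 = 47, valid modulo lcm(119, 3) = 357: x ≡ 47 (mod 357).
  Combine with x ≡ 2 (mod 16); new modulus lcm = 5712.
    Write x = 47 + 357·t and substitute into x ≡ 2 (mod 16): 357·t ≡ 2 − 47 = -45 (mod 16).
    Reduce coefficients mod 16: 5·t ≡ 3 (mod 16).
    The inverse of 5 mod 16 is 13 (since 5·13 = 65 = 4·16 + 1), so t ≡ 13·3 = 39 ≡ 7 (mod 16).
    Then x = 47 + 357·7 = 2546, valid modulo lcm(357, 16) = 5712: x ≡ 2546 (mod 5712).
Verify against each original: 2546 mod 17 = 13, 2546 mod 7 = 5, 2546 mod 3 = 2, 2546 mod 16 = 2.

x ≡ 2546 (mod 5712).


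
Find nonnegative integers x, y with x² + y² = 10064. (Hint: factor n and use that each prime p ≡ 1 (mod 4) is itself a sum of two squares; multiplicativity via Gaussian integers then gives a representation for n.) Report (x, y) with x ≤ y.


Step 1: Factor n = 10064 = 2^4 · 17 · 37.
Step 2: Check the mod-4 condition on each prime factor: 2 = 2 (special); 17 ≡ 1 (mod 4), exponent 1; 37 ≡ 1 (mod 4), exponent 1.
All primes ≡ 3 (mod 4) appear to even exponent (or don't appear), so by the two-squares theorem n IS expressible as a sum of two squares.
Step 3: Build a representation. Group n = k² · m with k = 4 and m = 17 · 37 = 629 (a product of primes ≡ 1 (mod 4)); a representation of m scales to one of n via (k·x)² + (k·y)² = k²(x² + y²). Each prime p ≡ 1 (mod 4) is itself a sum of two squares; find a² by testing p − a² for a perfect square:
  17: 17 − 1² = 16 = 4² ⇒ 17 = 1² + 4².
  37: 37 − 1² = 36 = 6² ⇒ 37 = 1² + 6².
  Combine using the Brahmagupta–Fibonacci identity (a² + b²)(c² + d²) = (ac − bd)² + (ad + bc)² = (ac + bd)² + (ad − bc)²:
  17 · 37 = 629: from (1² + 4²)(1² + 6²), take (1·1 − 4·6, 1·6 + 4·1) = (1 − 24, 6 + 4) = (-23, 10); dropping signs (only squares matter) gives (23, 10); check 23² + 10² = 529 + 100 = 629 ✓.
  Scale by k = 4: (4·23, 4·10) = (92, 40).
Step 4: Order so x ≤ y and verify: 40² + 92² = 1600 + 8464 = 10064 = n. ✓

n = 10064 = 40² + 92² (one valid representation with x ≤ y).


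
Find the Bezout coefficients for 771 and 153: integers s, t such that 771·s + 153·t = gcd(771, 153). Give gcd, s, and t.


Euclidean algorithm on (771, 153) — divide until remainder is 0:
  771 = 5 · 153 + 6
  153 = 25 · 6 + 3
  6 = 2 · 3 + 0
gcd(771, 153) = 3.
Track Bezout coefficients alongside the remainders: start with r₀ = 771 = a·1 + b·0 (s = 1, t = 0) and r₁ = 153 = a·0 + b·1 (s = 0, t = 1); each new remainder r_{k+1} = r_{k-1} − q_k·r_k inherits s_{k+1} = s_{k-1} − q_k·s_k, t_{k+1} = t_{k-1} − q_k·t_k, so r_k = a·s_k + b·t_k at every step:
  q = 5: r = 6, s = 1 − 5·0 = 1, t = 0 − 5·1 = -5  (check: 771·1 + 153·(-5) = 6)
  q = 25: r = 3, s = 0 − 25·1 = -25, t = 1 − 25·(-5) = 126  (check: 771·(-25) + 153·126 = 3)
The row with r = 3 (the gcd) gives the Bezout coefficients s = -25, t = 126.
Result: 771 · (-25) + 153 · (126) = 3.

gcd(771, 153) = 3; s = -25, t = 126 (check: 771·(-25) + 153·126 = 3).


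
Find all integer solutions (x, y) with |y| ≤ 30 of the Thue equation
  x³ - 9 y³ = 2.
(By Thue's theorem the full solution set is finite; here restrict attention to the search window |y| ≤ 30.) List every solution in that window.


The equation is x³ - 9y³ = 2. For fixed y, x³ = 9·y³ + 2, so a solution requires the RHS to be a perfect cube.
Strategy: iterate y from -30 to 30, compute RHS = 9·y³ + 2, and check whether it is a (positive or negative) perfect cube.
Check small values of y:
  y = 0: RHS = 2 is not a perfect cube.
  y = 1: RHS = 11 is not a perfect cube.
  y = -1: RHS = -7 is not a perfect cube.
  y = 2: RHS = 74 is not a perfect cube.
  y = -2: RHS = -70 is not a perfect cube.
  y = 3: RHS = 245 is not a perfect cube.
  y = -3: RHS = -241 is not a perfect cube.
Continuing the search up to |y| = 30 finds no solutions either.
No (x, y) in the scanned range satisfies the equation.

No integer solutions with |y| ≤ 30.


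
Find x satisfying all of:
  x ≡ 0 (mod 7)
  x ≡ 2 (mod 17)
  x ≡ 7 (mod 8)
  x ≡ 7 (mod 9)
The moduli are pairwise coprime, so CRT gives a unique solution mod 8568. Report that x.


Product of moduli M = 7 · 17 · 8 · 9 = 8568.
Merge one congruence at a time:
  Start: x ≡ 0 (mod 7).
  Combine with x ≡ 2 (mod 17); new modulus lcm = 119.
    Write x = 0 + 7·t and substitute into x ≡ 2 (mod 17): 7·t ≡ 2 − 0 = 2 (mod 17).
    The inverse of 7 mod 17 is 5 (since 7·5 = 35 = 2·17 + 1), so t ≡ 5·2 = 10 ≡ 10 (mod 17).
    Then x = 0 + 7·10 = 70, valid modulo lcm(7, 17) = 119: x ≡ 70 (mod 119).
  Combine with x ≡ 7 (mod 8); new modulus lcm = 952.
    Write x = 70 + 119·t and substitute into x ≡ 7 (mod 8): 119·t ≡ 7 − 70 = -63 (mod 8).
    Reduce coefficients mod 8: 7·t ≡ 1 (mod 8).
    The inverse of 7 mod 8 is 7 (since 7·7 = 49 = 6·8 + 1), so t ≡ 7·1 = 7 ≡ 7 (mod 8).
    Then x = 70 + 119·7 = 903, valid modulo lcm(119, 8) = 952: x ≡ 903 (mod 952).
  Combine with x ≡ 7 (mod 9); new modulus lcm = 8568.
    Write x = 903 + 952·t and substitute into x ≡ 7 (mod 9): 952·t ≡ 7 − 903 = -896 (mod 9).
    Reduce coefficients mod 9: 7·t ≡ 4 (mod 9).
    The inverse of 7 mod 9 is 4 (since 7·4 = 28 = 3·9 + 1), so t ≡ 4·4 = 16 ≡ 7 (mod 9).
    Then x = 903 + 952·7 = 7567, valid modulo lcm(952, 9) = 8568: x ≡ 7567 (mod 8568).
Verify against each original: 7567 mod 7 = 0, 7567 mod 17 = 2, 7567 mod 8 = 7, 7567 mod 9 = 7.

x ≡ 7567 (mod 8568).


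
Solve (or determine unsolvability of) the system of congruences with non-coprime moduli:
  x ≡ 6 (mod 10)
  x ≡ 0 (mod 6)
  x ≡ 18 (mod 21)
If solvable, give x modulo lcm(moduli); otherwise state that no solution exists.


Moduli 10, 6, 21 are not pairwise coprime, so CRT works modulo lcm(m_i) when all pairwise compatibility conditions hold.
Pairwise compatibility: gcd(m_i, m_j) must divide a_i - a_j for every pair.
Merge one congruence at a time:
  Start: x ≡ 6 (mod 10).
  Combine with x ≡ 0 (mod 6): gcd(10, 6) = 2; 0 - 6 = -6, which IS divisible by 2, so compatible.
    Write x = 6 + 10·t and substitute into x ≡ 0 (mod 6): 10·t ≡ 0 − 6 = -6 (mod 6).
    Divide the congruence (and modulus) by g = 2: 5·t ≡ -3 (mod 3).
    Reduce coefficients mod 3: 2·t ≡ 0 (mod 3).
    The inverse of 2 mod 3 is 2 (since 2·2 = 4 = 1·3 + 1), so t ≡ 2·0 = 0 ≡ 0 (mod 3).
    Then x = 6 + 10·0 = 6, valid modulo lcm(10, 6) = 30: x ≡ 6 (mod 30).
  Combine with x ≡ 18 (mod 21): gcd(30, 21) = 3; 18 - 6 = 12, which IS divisible by 3, so compatible.
    Write x = 6 + 30·t and substitute into x ≡ 18 (mod 21): 30·t ≡ 18 − 6 = 12 (mod 21).
    Divide the congruence (and modulus) by g = 3: 10·t ≡ 4 (mod 7).
    Reduce coefficients mod 7: 3·t ≡ 4 (mod 7).
    The inverse of 3 mod 7 is 5 (since 3·5 = 15 = 2·7 + 1), so t ≡ 5·4 = 20 ≡ 6 (mod 7).
    Then x = 6 + 30·6 = 186, valid modulo lcm(30, 21) = 210: x ≡ 186 (mod 210).
Verify: 186 mod 10 = 6, 186 mod 6 = 0, 186 mod 21 = 18.

x ≡ 186 (mod 210).


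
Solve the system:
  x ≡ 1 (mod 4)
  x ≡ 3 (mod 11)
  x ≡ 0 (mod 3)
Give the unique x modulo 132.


Moduli 4, 11, 3 are pairwise coprime; by CRT there is a unique solution modulo M = 4 · 11 · 3 = 132.
Solve pairwise, accumulating the modulus:
  Start with x ≡ 1 (mod 4).
  Combine with x ≡ 3 (mod 11): since gcd(4, 11) = 1, we get a unique residue mod 44.
    Write x = 1 + 4·t and substitute into x ≡ 3 (mod 11): 4·t ≡ 3 − 1 = 2 (mod 11).
    The inverse of 4 mod 11 is 3 (since 4·3 = 12 = 1·11 + 1), so t ≡ 3·2 = 6 ≡ 6 (mod 11).
    Then x = 1 + 4·6 = 25, valid modulo lcm(4, 11) = 44: x ≡ 25 (mod 44).
  Combine with x ≡ 0 (mod 3): since gcd(44, 3) = 1, we get a unique residue mod 132.
    Write x = 25 + 44·t and substitute into x ≡ 0 (mod 3): 44·t ≡ 0 − 25 = -25 (mod 3).
    Reduce coefficients mod 3: 2·t ≡ 2 (mod 3).
    The inverse of 2 mod 3 is 2 (since 2·2 = 4 = 1·3 + 1), so t ≡ 2·2 = 4 ≡ 1 (mod 3).
    Then x = 25 + 44·1 = 69, valid modulo lcm(44, 3) = 132: x ≡ 69 (mod 132).
Verify: 69 mod 4 = 1 ✓, 69 mod 11 = 3 ✓, 69 mod 3 = 0 ✓.

x ≡ 69 (mod 132).


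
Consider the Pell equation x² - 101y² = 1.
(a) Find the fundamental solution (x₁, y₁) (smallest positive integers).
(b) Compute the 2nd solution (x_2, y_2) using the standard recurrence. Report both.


Step 1: Find the fundamental solution (x₁, y₁) of x² - 101y² = 1.
  Expand √101 as a continued fraction. a₀ = ⌊√101⌋ = 10; iterate m_{k+1} = d_k·a_k − m_k, d_{k+1} = (101 − m_{k+1}²)/d_k, a_{k+1} = ⌊(a₀ + m_{k+1})/d_{k+1}⌋ (starting m₀ = 0, d₀ = 1), with convergents p_k = a_k·p_{k-1} + p_{k-2}, q_k = a_k·q_{k-1} + q_{k-2} (p₋₁ = 1, q₋₁ = 0):
  k = 0: a₀ = 10; p₀/q₀ = 10/1; p₀² − 101·q₀² = 100 − 101 = -1.
  k = 1: m = 10, d = 1, a = ⌊(10 + 10)/1⌋ = 20; p/q = (20·10 + 1)/(20·1 + 0) = 201/20; p² − 101·q² = 40401 − 40400 = 1.
  The first convergent with p² − 101·q² = 1 gives the fundamental solution (x₁, y₁) = (201, 20).
Step 2: Apply the recurrence (x_{n+1}, y_{n+1}) = (x₁x_n + 101y₁y_n, x₁y_n + y₁x_n) repeatedly.
  From (x_1, y_1) = (201, 20): x_2 = 201·201 + 101·20·20 = 80801; y_2 = 201·20 + 20·201 = 8040.
Step 3: Verify x_2² - 101·y_2² = 6528801601 - 6528801600 = 1 (should be 1). ✓

(x_1, y_1) = (201, 20); (x_2, y_2) = (80801, 8040).


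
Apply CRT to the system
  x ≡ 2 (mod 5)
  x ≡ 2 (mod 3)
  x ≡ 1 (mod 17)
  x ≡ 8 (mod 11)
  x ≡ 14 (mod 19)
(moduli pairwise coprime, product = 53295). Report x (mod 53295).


Product of moduli M = 5 · 3 · 17 · 11 · 19 = 53295.
Merge one congruence at a time:
  Start: x ≡ 2 (mod 5).
  Combine with x ≡ 2 (mod 3); new modulus lcm = 15.
    Write x = 2 + 5·t and substitute into x ≡ 2 (mod 3): 5·t ≡ 2 − 2 = 0 (mod 3).
    Reduce coefficients mod 3: 2·t ≡ 0 (mod 3).
    The inverse of 2 mod 3 is 2 (since 2·2 = 4 = 1·3 + 1), so t ≡ 2·0 = 0 ≡ 0 (mod 3).
    Then x = 2 + 5·0 = 2, valid modulo lcm(5, 3) = 15: x ≡ 2 (mod 15).
  Combine with x ≡ 1 (mod 17); new modulus lcm = 255.
    Write x = 2 + 15·t and substitute into x ≡ 1 (mod 17): 15·t ≡ 1 − 2 = -1 (mod 17).
    Reduce coefficients mod 17: 15·t ≡ 16 (mod 17).
    The inverse of 15 mod 17 is 8 (since 15·8 = 120 = 7·17 + 1), so t ≡ 8·16 = 128 ≡ 9 (mod 17).
    Then x = 2 + 15·9 = 137, valid modulo lcm(15, 17) = 255: x ≡ 137 (mod 255).
  Combine with x ≡ 8 (mod 11); new modulus lcm = 2805.
    Write x = 137 + 255·t and substitute into x ≡ 8 (mod 11): 255·t ≡ 8 − 137 = -129 (mod 11).
    Reduce coefficients mod 11: 2·t ≡ 3 (mod 11).
    The inverse of 2 mod 11 is 6 (since 2·6 = 12 = 1·11 + 1), so t ≡ 6·3 = 18 ≡ 7 (mod 11).
    Then x = 137 + 255·7 = 1922, valid modulo lcm(255, 11) = 2805: x ≡ 1922 (mod 2805).
  Combine with x ≡ 14 (mod 19); new modulus lcm = 53295.
    Write x = 1922 + 2805·t and substitute into x ≡ 14 (mod 19): 2805·t ≡ 14 − 1922 = -1908 (mod 19).
    Reduce coefficients mod 19: 12·t ≡ 11 (mod 19).
    The inverse of 12 mod 19 is 8 (since 12·8 = 96 = 5·19 + 1), so t ≡ 8·11 = 88 ≡ 12 (mod 19).
    Then x = 1922 + 2805·12 = 35582, valid modulo lcm(2805, 19) = 53295: x ≡ 35582 (mod 53295).
Verify against each original: 35582 mod 5 = 2, 35582 mod 3 = 2, 35582 mod 17 = 1, 35582 mod 11 = 8, 35582 mod 19 = 14.

x ≡ 35582 (mod 53295).


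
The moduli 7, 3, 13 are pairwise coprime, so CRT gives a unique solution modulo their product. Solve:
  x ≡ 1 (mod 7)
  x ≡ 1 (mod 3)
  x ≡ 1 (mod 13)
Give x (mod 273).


Moduli 7, 3, 13 are pairwise coprime; by CRT there is a unique solution modulo M = 7 · 3 · 13 = 273.
Solve pairwise, accumulating the modulus:
  Start with x ≡ 1 (mod 7).
  Combine with x ≡ 1 (mod 3): since gcd(7, 3) = 1, we get a unique residue mod 21.
    Write x = 1 + 7·t and substitute into x ≡ 1 (mod 3): 7·t ≡ 1 − 1 = 0 (mod 3).
    Reduce coefficients mod 3: 1·t ≡ 0 (mod 3).
    So t ≡ 0 (mod 3).
    Then x = 1 + 7·0 = 1, valid modulo lcm(7, 3) = 21: x ≡ 1 (mod 21).
  Combine with x ≡ 1 (mod 13): since gcd(21, 13) = 1, we get a unique residue mod 273.
    Write x = 1 + 21·t and substitute into x ≡ 1 (mod 13): 21·t ≡ 1 − 1 = 0 (mod 13).
    Reduce coefficients mod 13: 8·t ≡ 0 (mod 13).
    The inverse of 8 mod 13 is 5 (since 8·5 = 40 = 3·13 + 1), so t ≡ 5·0 = 0 ≡ 0 (mod 13).
    Then x = 1 + 21·0 = 1, valid modulo lcm(21, 13) = 273: x ≡ 1 (mod 273).
Verify: 1 mod 7 = 1 ✓, 1 mod 3 = 1 ✓, 1 mod 13 = 1 ✓.

x ≡ 1 (mod 273).


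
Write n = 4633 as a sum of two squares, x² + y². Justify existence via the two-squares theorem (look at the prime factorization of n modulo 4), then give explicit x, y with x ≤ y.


Step 1: Factor n = 4633 = 41 · 113.
Step 2: Check the mod-4 condition on each prime factor: 41 ≡ 1 (mod 4), exponent 1; 113 ≡ 1 (mod 4), exponent 1.
All primes ≡ 3 (mod 4) appear to even exponent (or don't appear), so by the two-squares theorem n IS expressible as a sum of two squares.
Step 3: Build a representation. Here n = 41 · 113 is a product of primes ≡ 1 (mod 4). Each prime p ≡ 1 (mod 4) is itself a sum of two squares; find a² by testing p − a² for a perfect square:
  41: 41 − 1² = 40, 41 − 2² = 37, 41 − 3² = 32, 41 − 4² = 25 = 5² ⇒ 41 = 4² + 5².
  113: 113 − 1² = 112, 113 − 2² = 109, 113 − 3² = 104, 113 − 4² = 97, 113 − 5² = 88, 113 − 6² = 77, 113 − 7² = 64 = 8² ⇒ 113 = 7² + 8².
  Combine using the Brahmagupta–Fibonacci identity (a² + b²)(c² + d²) = (ac − bd)² + (ad + bc)² = (ac + bd)² + (ad − bc)²:
  41 · 113 = 4633: from (4² + 5²)(7² + 8²), take (4·7 − 5·8, 4·8 + 5·7) = (28 − 40, 32 + 35) = (-12, 67); dropping signs (only squares matter) gives (12, 67); check 12² + 67² = 144 + 4489 = 4633 ✓.
Step 4: Order so x ≤ y and verify: 12² + 67² = 144 + 4489 = 4633 = n. ✓

n = 4633 = 12² + 67² (one valid representation with x ≤ y).


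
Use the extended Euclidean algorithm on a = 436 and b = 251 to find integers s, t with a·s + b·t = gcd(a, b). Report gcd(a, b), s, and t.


Euclidean algorithm on (436, 251) — divide until remainder is 0:
  436 = 1 · 251 + 185
  251 = 1 · 185 + 66
  185 = 2 · 66 + 53
  66 = 1 · 53 + 13
  53 = 4 · 13 + 1
  13 = 13 · 1 + 0
gcd(436, 251) = 1.
Track Bezout coefficients alongside the remainders: start with r₀ = 436 = a·1 + b·0 (s = 1, t = 0) and r₁ = 251 = a·0 + b·1 (s = 0, t = 1); each new remainder r_{k+1} = r_{k-1} − q_k·r_k inherits s_{k+1} = s_{k-1} − q_k·s_k, t_{k+1} = t_{k-1} − q_k·t_k, so r_k = a·s_k + b·t_k at every step:
  q = 1: r = 185, s = 1 − 1·0 = 1, t = 0 − 1·1 = -1  (check: 436·1 + 251·(-1) = 185)
  q = 1: r = 66, s = 0 − 1·1 = -1, t = 1 − 1·(-1) = 2  (check: 436·(-1) + 251·2 = 66)
  q = 2: r = 53, s = 1 − 2·(-1) = 3, t = -1 − 2·2 = -5  (check: 436·3 + 251·(-5) = 53)
  q = 1: r = 13, s = -1 − 1·3 = -4, t = 2 − 1·(-5) = 7  (check: 436·(-4) + 251·7 = 13)
  q = 4: r = 1, s = 3 − 4·(-4) = 19, t = -5 − 4·7 = -33  (check: 436·19 + 251·(-33) = 1)
The row with r = 1 (the gcd) gives the Bezout coefficients s = 19, t = -33.
Result: 436 · (19) + 251 · (-33) = 1.

gcd(436, 251) = 1; s = 19, t = -33 (check: 436·19 + 251·(-33) = 1).


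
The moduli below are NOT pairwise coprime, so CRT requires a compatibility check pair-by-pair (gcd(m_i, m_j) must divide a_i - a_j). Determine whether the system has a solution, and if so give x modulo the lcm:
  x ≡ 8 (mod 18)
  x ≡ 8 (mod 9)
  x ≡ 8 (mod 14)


Moduli 18, 9, 14 are not pairwise coprime, so CRT works modulo lcm(m_i) when all pairwise compatibility conditions hold.
Pairwise compatibility: gcd(m_i, m_j) must divide a_i - a_j for every pair.
Merge one congruence at a time:
  Start: x ≡ 8 (mod 18).
  Combine with x ≡ 8 (mod 9): gcd(18, 9) = 9; 8 - 8 = 0, which IS divisible by 9, so compatible.
    Write x = 8 + 18·t and substitute into x ≡ 8 (mod 9): 18·t ≡ 8 − 8 = 0 (mod 9).
    Divide the congruence (and modulus) by g = 9: 2·t ≡ 0 (mod 1).
    Modulo 1 every t works; take t = 0.
    Then x = 8 + 18·0 = 8, valid modulo lcm(18, 9) = 18: x ≡ 8 (mod 18).
  Combine with x ≡ 8 (mod 14): gcd(18, 14) = 2; 8 - 8 = 0, which IS divisible by 2, so compatible.
    Write x = 8 + 18·t and substitute into x ≡ 8 (mod 14): 18·t ≡ 8 − 8 = 0 (mod 14).
    Divide the congruence (and modulus) by g = 2: 9·t ≡ 0 (mod 7).
    Reduce coefficients mod 7: 2·t ≡ 0 (mod 7).
    The inverse of 2 mod 7 is 4 (since 2·4 = 8 = 1·7 + 1), so t ≡ 4·0 = 0 ≡ 0 (mod 7).
    Then x = 8 + 18·0 = 8, valid modulo lcm(18, 14) = 126: x ≡ 8 (mod 126).
Verify: 8 mod 18 = 8, 8 mod 9 = 8, 8 mod 14 = 8.

x ≡ 8 (mod 126).


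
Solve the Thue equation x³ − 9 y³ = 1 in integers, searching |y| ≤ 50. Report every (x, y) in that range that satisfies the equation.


The equation is x³ - 9y³ = 1. For fixed y, x³ = 9·y³ + 1, so a solution requires the RHS to be a perfect cube.
Strategy: iterate y from -50 to 50, compute RHS = 9·y³ + 1, and check whether it is a (positive or negative) perfect cube.
Check small values of y:
  y = 0: RHS = 1 = (1)³ ⇒ x = 1 works.
  y = 1: RHS = 10 is not a perfect cube.
  y = -1: RHS = -8 = (-2)³ ⇒ x = -2 works.
  y = 2: RHS = 73 is not a perfect cube.
  y = -2: RHS = -71 is not a perfect cube.
  y = 3: RHS = 244 is not a perfect cube.
  y = -3: RHS = -242 is not a perfect cube.
Continuing the search up to |y| = 50 finds no further solutions beyond those listed.
Collected solutions: (1, 0), (-2, -1).

Solutions (with |y| ≤ 50): (1, 0), (-2, -1).


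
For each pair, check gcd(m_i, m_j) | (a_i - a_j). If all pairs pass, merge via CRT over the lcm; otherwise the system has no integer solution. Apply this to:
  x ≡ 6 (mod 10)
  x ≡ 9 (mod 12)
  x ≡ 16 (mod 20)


Moduli 10, 12, 20 are not pairwise coprime, so CRT works modulo lcm(m_i) when all pairwise compatibility conditions hold.
Pairwise compatibility: gcd(m_i, m_j) must divide a_i - a_j for every pair.
Merge one congruence at a time:
  Start: x ≡ 6 (mod 10).
  Combine with x ≡ 9 (mod 12): gcd(10, 12) = 2, and 9 - 6 = 3 is NOT divisible by 2.
    ⇒ system is inconsistent (no integer solution).

No solution (the system is inconsistent).


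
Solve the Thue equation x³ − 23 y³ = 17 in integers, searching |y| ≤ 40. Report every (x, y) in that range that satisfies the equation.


The equation is x³ - 23y³ = 17. For fixed y, x³ = 23·y³ + 17, so a solution requires the RHS to be a perfect cube.
Strategy: iterate y from -40 to 40, compute RHS = 23·y³ + 17, and check whether it is a (positive or negative) perfect cube.
Check small values of y:
  y = 0: RHS = 17 is not a perfect cube.
  y = 1: RHS = 40 is not a perfect cube.
  y = -1: RHS = -6 is not a perfect cube.
  y = 2: RHS = 201 is not a perfect cube.
  y = -2: RHS = -167 is not a perfect cube.
  y = 3: RHS = 638 is not a perfect cube.
  y = -3: RHS = -604 is not a perfect cube.
Continuing the search up to |y| = 40 finds no solutions either.
No (x, y) in the scanned range satisfies the equation.

No integer solutions with |y| ≤ 40.


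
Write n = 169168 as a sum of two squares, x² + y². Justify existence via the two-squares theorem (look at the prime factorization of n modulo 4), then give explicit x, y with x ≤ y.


Step 1: Factor n = 169168 = 2^4 · 97 · 109.
Step 2: Check the mod-4 condition on each prime factor: 2 = 2 (special); 97 ≡ 1 (mod 4), exponent 1; 109 ≡ 1 (mod 4), exponent 1.
All primes ≡ 3 (mod 4) appear to even exponent (or don't appear), so by the two-squares theorem n IS expressible as a sum of two squares.
Step 3: Build a representation. Group n = k² · m with k = 4 and m = 97 · 109 = 10573 (a product of primes ≡ 1 (mod 4)); a representation of m scales to one of n via (k·x)² + (k·y)² = k²(x² + y²). Each prime p ≡ 1 (mod 4) is itself a sum of two squares; find a² by testing p − a² for a perfect square:
  97: 97 − 1² = 96, 97 − 2² = 93, 97 − 3² = 88, 97 − 4² = 81 = 9² ⇒ 97 = 4² + 9².
  109: 109 − 1² = 108, 109 − 2² = 105, 109 − 3² = 100 = 10² ⇒ 109 = 3² + 10².
  Combine using the Brahmagupta–Fibonacci identity (a² + b²)(c² + d²) = (ac − bd)² + (ad + bc)² = (ac + bd)² + (ad − bc)²:
  97 · 109 = 10573: from (4² + 9²)(3² + 10²), take (4·3 − 9·10, 4·10 + 9·3) = (12 − 90, 40 + 27) = (-78, 67); dropping signs (only squares matter) gives (78, 67); check 78² + 67² = 6084 + 4489 = 10573 ✓.
  Scale by k = 4: (4·78, 4·67) = (312, 268).
Step 4: Order so x ≤ y and verify: 268² + 312² = 71824 + 97344 = 169168 = n. ✓

n = 169168 = 268² + 312² (one valid representation with x ≤ y).


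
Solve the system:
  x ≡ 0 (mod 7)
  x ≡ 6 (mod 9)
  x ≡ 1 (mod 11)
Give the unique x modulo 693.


Moduli 7, 9, 11 are pairwise coprime; by CRT there is a unique solution modulo M = 7 · 9 · 11 = 693.
Solve pairwise, accumulating the modulus:
  Start with x ≡ 0 (mod 7).
  Combine with x ≡ 6 (mod 9): since gcd(7, 9) = 1, we get a unique residue mod 63.
    Write x = 0 + 7·t and substitute into x ≡ 6 (mod 9): 7·t ≡ 6 − 0 = 6 (mod 9).
    The inverse of 7 mod 9 is 4 (since 7·4 = 28 = 3·9 + 1), so t ≡ 4·6 = 24 ≡ 6 (mod 9).
    Then x = 0 + 7·6 = 42, valid modulo lcm(7, 9) = 63: x ≡ 42 (mod 63).
  Combine with x ≡ 1 (mod 11): since gcd(63, 11) = 1, we get a unique residue mod 693.
    Write x = 42 + 63·t and substitute into x ≡ 1 (mod 11): 63·t ≡ 1 − 42 = -41 (mod 11).
    Reduce coefficients mod 11: 8·t ≡ 3 (mod 11).
    The inverse of 8 mod 11 is 7 (since 8·7 = 56 = 5·11 + 1), so t ≡ 7·3 = 21 ≡ 10 (mod 11).
    Then x = 42 + 63·10 = 672, valid modulo lcm(63, 11) = 693: x ≡ 672 (mod 693).
Verify: 672 mod 7 = 0 ✓, 672 mod 9 = 6 ✓, 672 mod 11 = 1 ✓.

x ≡ 672 (mod 693).


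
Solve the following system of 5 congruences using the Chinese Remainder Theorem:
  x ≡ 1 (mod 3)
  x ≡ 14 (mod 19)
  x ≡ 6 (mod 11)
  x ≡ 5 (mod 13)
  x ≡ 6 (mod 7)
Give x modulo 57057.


Product of moduli M = 3 · 19 · 11 · 13 · 7 = 57057.
Merge one congruence at a time:
  Start: x ≡ 1 (mod 3).
  Combine with x ≡ 14 (mod 19); new modulus lcm = 57.
    Write x = 1 + 3·t and substitute into x ≡ 14 (mod 19): 3·t ≡ 14 − 1 = 13 (mod 19).
    The inverse of 3 mod 19 is 13 (since 3·13 = 39 = 2·19 + 1), so t ≡ 13·13 = 169 ≡ 17 (mod 19).
    Then x = 1 + 3·17 = 52, valid modulo lcm(3, 19) = 57: x ≡ 52 (mod 57).
  Combine with x ≡ 6 (mod 11); new modulus lcm = 627.
    Write x = 52 + 57·t and substitute into x ≡ 6 (mod 11): 57·t ≡ 6 − 52 = -46 (mod 11).
    Reduce coefficients mod 11: 2·t ≡ 9 (mod 11).
    The inverse of 2 mod 11 is 6 (since 2·6 = 12 = 1·11 + 1), so t ≡ 6·9 = 54 ≡ 10 (mod 11).
    Then x = 52 + 57·10 = 622, valid modulo lcm(57, 11) = 627: x ≡ 622 (mod 627).
  Combine with x ≡ 5 (mod 13); new modulus lcm = 8151.
    Write x = 622 + 627·t and substitute into x ≡ 5 (mod 13): 627·t ≡ 5 − 622 = -617 (mod 13).
    Reduce coefficients mod 13: 3·t ≡ 7 (mod 13).
    The inverse of 3 mod 13 is 9 (since 3·9 = 27 = 2·13 + 1), so t ≡ 9·7 = 63 ≡ 11 (mod 13).
    Then x = 622 + 627·11 = 7519, valid modulo lcm(627, 13) = 8151: x ≡ 7519 (mod 8151).
  Combine with x ≡ 6 (mod 7); new modulus lcm = 57057.
    Write x = 7519 + 8151·t and substitute into x ≡ 6 (mod 7): 8151·t ≡ 6 − 7519 = -7513 (mod 7).
    Reduce coefficients mod 7: 3·t ≡ 5 (mod 7).
    The inverse of 3 mod 7 is 5 (since 3·5 = 15 = 2·7 + 1), so t ≡ 5·5 = 25 ≡ 4 (mod 7).
    Then x = 7519 + 8151·4 = 40123, valid modulo lcm(8151, 7) = 57057: x ≡ 40123 (mod 57057).
Verify against each original: 40123 mod 3 = 1, 40123 mod 19 = 14, 40123 mod 11 = 6, 40123 mod 13 = 5, 40123 mod 7 = 6.

x ≡ 40123 (mod 57057).


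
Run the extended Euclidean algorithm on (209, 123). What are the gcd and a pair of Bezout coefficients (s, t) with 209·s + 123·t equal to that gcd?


Euclidean algorithm on (209, 123) — divide until remainder is 0:
  209 = 1 · 123 + 86
  123 = 1 · 86 + 37
  86 = 2 · 37 + 12
  37 = 3 · 12 + 1
  12 = 12 · 1 + 0
gcd(209, 123) = 1.
Track Bezout coefficients alongside the remainders: start with r₀ = 209 = a·1 + b·0 (s = 1, t = 0) and r₁ = 123 = a·0 + b·1 (s = 0, t = 1); each new remainder r_{k+1} = r_{k-1} − q_k·r_k inherits s_{k+1} = s_{k-1} − q_k·s_k, t_{k+1} = t_{k-1} − q_k·t_k, so r_k = a·s_k + b·t_k at every step:
  q = 1: r = 86, s = 1 − 1·0 = 1, t = 0 − 1·1 = -1  (check: 209·1 + 123·(-1) = 86)
  q = 1: r = 37, s = 0 − 1·1 = -1, t = 1 − 1·(-1) = 2  (check: 209·(-1) + 123·2 = 37)
  q = 2: r = 12, s = 1 − 2·(-1) = 3, t = -1 − 2·2 = -5  (check: 209·3 + 123·(-5) = 12)
  q = 3: r = 1, s = -1 − 3·3 = -10, t = 2 − 3·(-5) = 17  (check: 209·(-10) + 123·17 = 1)
The row with r = 1 (the gcd) gives the Bezout coefficients s = -10, t = 17.
Result: 209 · (-10) + 123 · (17) = 1.

gcd(209, 123) = 1; s = -10, t = 17 (check: 209·(-10) + 123·17 = 1).


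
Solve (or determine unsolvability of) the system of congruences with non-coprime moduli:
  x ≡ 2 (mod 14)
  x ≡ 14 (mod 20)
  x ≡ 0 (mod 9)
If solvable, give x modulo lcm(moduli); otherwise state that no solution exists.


Moduli 14, 20, 9 are not pairwise coprime, so CRT works modulo lcm(m_i) when all pairwise compatibility conditions hold.
Pairwise compatibility: gcd(m_i, m_j) must divide a_i - a_j for every pair.
Merge one congruence at a time:
  Start: x ≡ 2 (mod 14).
  Combine with x ≡ 14 (mod 20): gcd(14, 20) = 2; 14 - 2 = 12, which IS divisible by 2, so compatible.
    Write x = 2 + 14·t and substitute into x ≡ 14 (mod 20): 14·t ≡ 14 − 2 = 12 (mod 20).
    Divide the congruence (and modulus) by g = 2: 7·t ≡ 6 (mod 10).
    The inverse of 7 mod 10 is 3 (since 7·3 = 21 = 2·10 + 1), so t ≡ 3·6 = 18 ≡ 8 (mod 10).
    Then x = 2 + 14·8 = 114, valid modulo lcm(14, 20) = 140: x ≡ 114 (mod 140).
  Combine with x ≡ 0 (mod 9): gcd(140, 9) = 1; 0 - 114 = -114, which IS divisible by 1, so compatible.
    Write x = 114 + 140·t and substitute into x ≡ 0 (mod 9): 140·t ≡ 0 − 114 = -114 (mod 9).
    Reduce coefficients mod 9: 5·t ≡ 3 (mod 9).
    The inverse of 5 mod 9 is 2 (since 5·2 = 10 = 1·9 + 1), so t ≡ 2·3 = 6 ≡ 6 (mod 9).
    Then x = 114 + 140·6 = 954, valid modulo lcm(140, 9) = 1260: x ≡ 954 (mod 1260).
Verify: 954 mod 14 = 2, 954 mod 20 = 14, 954 mod 9 = 0.

x ≡ 954 (mod 1260).


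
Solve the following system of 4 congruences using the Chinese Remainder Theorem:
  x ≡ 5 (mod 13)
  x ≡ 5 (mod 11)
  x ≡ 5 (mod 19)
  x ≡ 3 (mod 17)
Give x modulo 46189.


Product of moduli M = 13 · 11 · 19 · 17 = 46189.
Merge one congruence at a time:
  Start: x ≡ 5 (mod 13).
  Combine with x ≡ 5 (mod 11); new modulus lcm = 143.
    Write x = 5 + 13·t and substitute into x ≡ 5 (mod 11): 13·t ≡ 5 − 5 = 0 (mod 11).
    Reduce coefficients mod 11: 2·t ≡ 0 (mod 11).
    The inverse of 2 mod 11 is 6 (since 2·6 = 12 = 1·11 + 1), so t ≡ 6·0 = 0 ≡ 0 (mod 11).
    Then x = 5 + 13·0 = 5, valid modulo lcm(13, 11) = 143: x ≡ 5 (mod 143).
  Combine with x ≡ 5 (mod 19); new modulus lcm = 2717.
    Write x = 5 + 143·t and substitute into x ≡ 5 (mod 19): 143·t ≡ 5 − 5 = 0 (mod 19).
    Reduce coefficients mod 19: 10·t ≡ 0 (mod 19).
    The inverse of 10 mod 19 is 2 (since 10·2 = 20 = 1·19 + 1), so t ≡ 2·0 = 0 ≡ 0 (mod 19).
    Then x = 5 + 143·0 = 5, valid modulo lcm(143, 19) = 2717: x ≡ 5 (mod 2717).
  Combine with x ≡ 3 (mod 17); new modulus lcm = 46189.
    Write x = 5 + 2717·t and substitute into x ≡ 3 (mod 17): 2717·t ≡ 3 − 5 = -2 (mod 17).
    Reduce coefficients mod 17: 14·t ≡ 15 (mod 17).
    The inverse of 14 mod 17 is 11 (since 14·11 = 154 = 9·17 + 1), so t ≡ 11·15 = 165 ≡ 12 (mod 17).
    Then x = 5 + 2717·12 = 32609, valid modulo lcm(2717, 17) = 46189: x ≡ 32609 (mod 46189).
Verify against each original: 32609 mod 13 = 5, 32609 mod 11 = 5, 32609 mod 19 = 5, 32609 mod 17 = 3.

x ≡ 32609 (mod 46189).


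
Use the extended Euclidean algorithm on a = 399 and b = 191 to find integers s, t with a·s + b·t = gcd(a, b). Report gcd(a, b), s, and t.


Euclidean algorithm on (399, 191) — divide until remainder is 0:
  399 = 2 · 191 + 17
  191 = 11 · 17 + 4
  17 = 4 · 4 + 1
  4 = 4 · 1 + 0
gcd(399, 191) = 1.
Track Bezout coefficients alongside the remainders: start with r₀ = 399 = a·1 + b·0 (s = 1, t = 0) and r₁ = 191 = a·0 + b·1 (s = 0, t = 1); each new remainder r_{k+1} = r_{k-1} − q_k·r_k inherits s_{k+1} = s_{k-1} − q_k·s_k, t_{k+1} = t_{k-1} − q_k·t_k, so r_k = a·s_k + b·t_k at every step:
  q = 2: r = 17, s = 1 − 2·0 = 1, t = 0 − 2·1 = -2  (check: 399·1 + 191·(-2) = 17)
  q = 11: r = 4, s = 0 − 11·1 = -11, t = 1 − 11·(-2) = 23  (check: 399·(-11) + 191·23 = 4)
  q = 4: r = 1, s = 1 − 4·(-11) = 45, t = -2 − 4·23 = -94  (check: 399·45 + 191·(-94) = 1)
The row with r = 1 (the gcd) gives the Bezout coefficients s = 45, t = -94.
Result: 399 · (45) + 191 · (-94) = 1.

gcd(399, 191) = 1; s = 45, t = -94 (check: 399·45 + 191·(-94) = 1).


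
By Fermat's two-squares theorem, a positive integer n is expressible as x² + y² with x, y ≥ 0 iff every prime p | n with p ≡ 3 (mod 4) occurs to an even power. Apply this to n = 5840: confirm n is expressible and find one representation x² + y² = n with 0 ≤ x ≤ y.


Step 1: Factor n = 5840 = 2^4 · 5 · 73.
Step 2: Check the mod-4 condition on each prime factor: 2 = 2 (special); 5 ≡ 1 (mod 4), exponent 1; 73 ≡ 1 (mod 4), exponent 1.
All primes ≡ 3 (mod 4) appear to even exponent (or don't appear), so by the two-squares theorem n IS expressible as a sum of two squares.
Step 3: Build a representation. Group n = k² · m with k = 4 and m = 5 · 73 = 365 (a product of primes ≡ 1 (mod 4)); a representation of m scales to one of n via (k·x)² + (k·y)² = k²(x² + y²). Each prime p ≡ 1 (mod 4) is itself a sum of two squares; find a² by testing p − a² for a perfect square:
  5: 5 − 1² = 4 = 2² ⇒ 5 = 1² + 2².
  73: 73 − 1² = 72, 73 − 2² = 69, 73 − 3² = 64 = 8² ⇒ 73 = 3² + 8².
  Combine using the Brahmagupta–Fibonacci identity (a² + b²)(c² + d²) = (ac − bd)² + (ad + bc)² = (ac + bd)² + (ad − bc)²:
  5 · 73 = 365: from (1² + 2²)(3² + 8²), take (1·3 − 2·8, 1·8 + 2·3) = (3 − 16, 8 + 6) = (-13, 14); dropping signs (only squares matter) gives (13, 14); check 13² + 14² = 169 + 196 = 365 ✓.
  Scale by k = 4: (4·13, 4·14) = (52, 56).
Step 4: Order so x ≤ y and verify: 52² + 56² = 2704 + 3136 = 5840 = n. ✓

n = 5840 = 52² + 56² (one valid representation with x ≤ y).


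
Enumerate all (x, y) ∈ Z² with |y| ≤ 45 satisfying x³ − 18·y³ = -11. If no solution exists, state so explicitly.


The equation is x³ - 18y³ = -11. For fixed y, x³ = 18·y³ − 11, so a solution requires the RHS to be a perfect cube.
Strategy: iterate y from -45 to 45, compute RHS = 18·y³ − 11, and check whether it is a (positive or negative) perfect cube.
Check small values of y:
  y = 0: RHS = -11 is not a perfect cube.
  y = 1: RHS = 7 is not a perfect cube.
  y = -1: RHS = -29 is not a perfect cube.
  y = 2: RHS = 133 is not a perfect cube.
  y = -2: RHS = -155 is not a perfect cube.
  y = 3: RHS = 475 is not a perfect cube.
  y = -3: RHS = -497 is not a perfect cube.
Continuing the search up to |y| = 45 finds no solutions either.
No (x, y) in the scanned range satisfies the equation.

No integer solutions with |y| ≤ 45.
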